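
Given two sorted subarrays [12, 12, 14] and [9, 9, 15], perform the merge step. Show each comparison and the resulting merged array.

Merging process:

Compare 12 vs 9: take 9 from right. Merged: [9]
Compare 12 vs 9: take 9 from right. Merged: [9, 9]
Compare 12 vs 15: take 12 from left. Merged: [9, 9, 12]
Compare 12 vs 15: take 12 from left. Merged: [9, 9, 12, 12]
Compare 14 vs 15: take 14 from left. Merged: [9, 9, 12, 12, 14]
Append remaining from right: [15]. Merged: [9, 9, 12, 12, 14, 15]

Final merged array: [9, 9, 12, 12, 14, 15]
Total comparisons: 5

The merged array is [9, 9, 12, 12, 14, 15], requiring 5 comparisons. The merge step runs in O(n) time where n is the total number of elements.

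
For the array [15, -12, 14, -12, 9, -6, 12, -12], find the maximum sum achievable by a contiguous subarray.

Using Kadane's algorithm on [15, -12, 14, -12, 9, -6, 12, -12]:

Scanning through the array:
Position 1 (value -12): max_ending_here = 3, max_so_far = 15
Position 2 (value 14): max_ending_here = 17, max_so_far = 17
Position 3 (value -12): max_ending_here = 5, max_so_far = 17
Position 4 (value 9): max_ending_here = 14, max_so_far = 17
Position 5 (value -6): max_ending_here = 8, max_so_far = 17
Position 6 (value 12): max_ending_here = 20, max_so_far = 20
Position 7 (value -12): max_ending_here = 8, max_so_far = 20

Maximum subarray: [15, -12, 14, -12, 9, -6, 12]
Maximum sum: 20

The maximum subarray is [15, -12, 14, -12, 9, -6, 12] with sum 20. This subarray runs from index 0 to index 6.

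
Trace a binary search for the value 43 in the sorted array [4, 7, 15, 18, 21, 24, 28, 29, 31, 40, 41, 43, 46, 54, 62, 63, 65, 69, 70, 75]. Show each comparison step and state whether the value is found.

Binary search for 43 in [4, 7, 15, 18, 21, 24, 28, 29, 31, 40, 41, 43, 46, 54, 62, 63, 65, 69, 70, 75]:

lo=0, hi=19, mid=9, arr[mid]=40 -> 40 < 43, search right half
lo=10, hi=19, mid=14, arr[mid]=62 -> 62 > 43, search left half
lo=10, hi=13, mid=11, arr[mid]=43 -> Found target at index 11!

Binary search finds 43 at index 11 after 3 comparisons. The search repeatedly halves the search space by comparing with the middle element.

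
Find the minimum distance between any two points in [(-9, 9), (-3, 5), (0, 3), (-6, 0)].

Computing all pairwise distances among 4 points:

d((-9, 9), (-3, 5)) = 7.2111
d((-9, 9), (0, 3)) = 10.8167
d((-9, 9), (-6, 0)) = 9.4868
d((-3, 5), (0, 3)) = 3.6056 <-- minimum
d((-3, 5), (-6, 0)) = 5.831
d((0, 3), (-6, 0)) = 6.7082

Closest pair: (-3, 5) and (0, 3) with distance 3.6056

The closest pair is (-3, 5) and (0, 3) with Euclidean distance 3.6056. For 4 points, brute-force pairwise comparison is shown above. For large n, the divide-and-conquer algorithm (sort by x, recurse on halves, check the dividing strip) achieves O(n log n).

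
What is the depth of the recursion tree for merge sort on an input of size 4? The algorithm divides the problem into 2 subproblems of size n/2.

For divide and conquer with division factor 2:

Problem sizes at each level:
Level 0: 4
Level 1: 2
Level 2: 1

The root is level 0 and the size-1 base case is level 2 (the tree spans levels 0 through 2, i.e. 3 levels counting the root), so the depth is the number of divisions: log_2(4) = 2

The recursion tree depth is log_2(4) = 2. At each level, the problem size is divided by 2, so it takes 2 divisions to reduce to a base case of size 1. The algorithm makes 2 recursive calls at each level.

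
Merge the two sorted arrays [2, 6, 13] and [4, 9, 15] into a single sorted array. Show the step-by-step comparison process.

Merging process:

Compare 2 vs 4: take 2 from left. Merged: [2]
Compare 6 vs 4: take 4 from right. Merged: [2, 4]
Compare 6 vs 9: take 6 from left. Merged: [2, 4, 6]
Compare 13 vs 9: take 9 from right. Merged: [2, 4, 6, 9]
Compare 13 vs 15: take 13 from left. Merged: [2, 4, 6, 9, 13]
Append remaining from right: [15]. Merged: [2, 4, 6, 9, 13, 15]

Final merged array: [2, 4, 6, 9, 13, 15]
Total comparisons: 5

The merged array is [2, 4, 6, 9, 13, 15], requiring 5 comparisons. The merge step runs in O(n) time where n is the total number of elements.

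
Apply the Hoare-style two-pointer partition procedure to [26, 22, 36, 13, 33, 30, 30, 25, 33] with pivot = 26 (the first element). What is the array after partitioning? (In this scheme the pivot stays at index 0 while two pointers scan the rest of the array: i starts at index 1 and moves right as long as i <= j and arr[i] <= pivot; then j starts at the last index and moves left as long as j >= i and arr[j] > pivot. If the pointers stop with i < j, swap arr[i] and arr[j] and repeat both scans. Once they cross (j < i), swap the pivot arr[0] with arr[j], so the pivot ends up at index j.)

Hoare-style two-pointer partition with pivot = 26:

Initial array: [26, 22, 36, 13, 33, 30, 30, 25, 33]

Pointers start at i = 1, j = 8.
i stops at index 2 (arr[2]=36 > 26), j stops at index 7 (arr[7]=25 <= 26): swap arr[2] and arr[7], array becomes [26, 22, 25, 13, 33, 30, 30, 36, 33]
i ends at 4, j ends at 3: the pointers have crossed (j < i), so scanning stops.

Swap pivot arr[0] with arr[3] to place pivot at position 3: [13, 22, 25, 26, 33, 30, 30, 36, 33]
Pivot position: 3

After partitioning with pivot 26, the array becomes [13, 22, 25, 26, 33, 30, 30, 36, 33]. The pivot is placed at index 3. All elements to the left of the pivot are <= 26, and all elements to the right are > 26.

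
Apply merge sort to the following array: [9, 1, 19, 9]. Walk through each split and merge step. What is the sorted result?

Merge sort trace:

Split: [9, 1, 19, 9] -> [9, 1] and [19, 9]
  Split: [9, 1] -> [9] and [1]
  Merge: [9] + [1] -> [1, 9]
  Split: [19, 9] -> [19] and [9]
  Merge: [19] + [9] -> [9, 19]
Merge: [1, 9] + [9, 19] -> [1, 9, 9, 19]

Final sorted array: [1, 9, 9, 19]

The merge sort proceeds by recursively splitting the array and merging sorted halves.
After all merges, the sorted array is [1, 9, 9, 19].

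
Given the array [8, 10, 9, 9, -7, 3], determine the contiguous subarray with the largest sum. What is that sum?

Using Kadane's algorithm on [8, 10, 9, 9, -7, 3]:

Scanning through the array:
Position 1 (value 10): max_ending_here = 18, max_so_far = 18
Position 2 (value 9): max_ending_here = 27, max_so_far = 27
Position 3 (value 9): max_ending_here = 36, max_so_far = 36
Position 4 (value -7): max_ending_here = 29, max_so_far = 36
Position 5 (value 3): max_ending_here = 32, max_so_far = 36

Maximum subarray: [8, 10, 9, 9]
Maximum sum: 36

The maximum subarray is [8, 10, 9, 9] with sum 36. This subarray runs from index 0 to index 3.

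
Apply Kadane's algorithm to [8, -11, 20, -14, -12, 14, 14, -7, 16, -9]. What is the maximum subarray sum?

Using Kadane's algorithm on [8, -11, 20, -14, -12, 14, 14, -7, 16, -9]:

Scanning through the array:
Position 1 (value -11): max_ending_here = -3, max_so_far = 8
Position 2 (value 20): max_ending_here = 20, max_so_far = 20
Position 3 (value -14): max_ending_here = 6, max_so_far = 20
Position 4 (value -12): max_ending_here = -6, max_so_far = 20
Position 5 (value 14): max_ending_here = 14, max_so_far = 20
Position 6 (value 14): max_ending_here = 28, max_so_far = 28
Position 7 (value -7): max_ending_here = 21, max_so_far = 28
Position 8 (value 16): max_ending_here = 37, max_so_far = 37
Position 9 (value -9): max_ending_here = 28, max_so_far = 37

Maximum subarray: [14, 14, -7, 16]
Maximum sum: 37

The maximum subarray is [14, 14, -7, 16] with sum 37. This subarray runs from index 5 to index 8.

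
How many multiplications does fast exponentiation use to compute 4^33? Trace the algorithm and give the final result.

Computing 4^33 by squaring (build up from 4^1; each line after the first costs one multiplication):

4^1 = 4
4^2 = (4^1)^2 = 4^2 = 16
4^4 = (4^2)^2 = 16^2 = 256
4^8 = (4^4)^2 = 256^2 = 65536
4^16 = (4^8)^2 = 65536^2 = 4294967296
4^32 = (4^16)^2 = 4294967296^2 = 18446744073709551616
4^33 = 4 * 4^32 = 4 * 18446744073709551616 = 73786976294838206464

Result: 73786976294838206464
Multiplications needed: 6 (6 lines after 4^1)

4^33 = 73786976294838206464. Using exponentiation by squaring, this requires 6 multiplications. The key idea: if the exponent is even, square the half-power; if odd, multiply by the base once.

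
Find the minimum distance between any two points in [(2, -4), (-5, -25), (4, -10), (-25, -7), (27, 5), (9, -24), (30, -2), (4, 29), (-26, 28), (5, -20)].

Computing all pairwise distances among 10 points:

d((2, -4), (-5, -25)) = 22.1359
d((2, -4), (4, -10)) = 6.3246
d((2, -4), (-25, -7)) = 27.1662
d((2, -4), (27, 5)) = 26.5707
d((2, -4), (9, -24)) = 21.1896
d((2, -4), (30, -2)) = 28.0713
d((2, -4), (4, 29)) = 33.0606
d((2, -4), (-26, 28)) = 42.5206
d((2, -4), (5, -20)) = 16.2788
d((-5, -25), (4, -10)) = 17.4929
d((-5, -25), (-25, -7)) = 26.9072
d((-5, -25), (27, 5)) = 43.8634
d((-5, -25), (9, -24)) = 14.0357
d((-5, -25), (30, -2)) = 41.8808
d((-5, -25), (4, 29)) = 54.7449
d((-5, -25), (-26, 28)) = 57.0088
d((-5, -25), (5, -20)) = 11.1803
d((4, -10), (-25, -7)) = 29.1548
d((4, -10), (27, 5)) = 27.4591
d((4, -10), (9, -24)) = 14.8661
d((4, -10), (30, -2)) = 27.2029
d((4, -10), (4, 29)) = 39.0
d((4, -10), (-26, 28)) = 48.4149
d((4, -10), (5, -20)) = 10.0499
d((-25, -7), (27, 5)) = 53.3667
d((-25, -7), (9, -24)) = 38.0132
d((-25, -7), (30, -2)) = 55.2268
d((-25, -7), (4, 29)) = 46.2277
d((-25, -7), (-26, 28)) = 35.0143
d((-25, -7), (5, -20)) = 32.6956
d((27, 5), (9, -24)) = 34.1321
d((27, 5), (30, -2)) = 7.6158
d((27, 5), (4, 29)) = 33.2415
d((27, 5), (-26, 28)) = 57.7754
d((27, 5), (5, -20)) = 33.3017
d((9, -24), (30, -2)) = 30.4138
d((9, -24), (4, 29)) = 53.2353
d((9, -24), (-26, 28)) = 62.6817
d((9, -24), (5, -20)) = 5.6569 <-- minimum
d((30, -2), (4, 29)) = 40.4599
d((30, -2), (-26, 28)) = 63.5295
d((30, -2), (5, -20)) = 30.8058
d((4, 29), (-26, 28)) = 30.0167
d((4, 29), (5, -20)) = 49.0102
d((-26, 28), (5, -20)) = 57.1402

Closest pair: (9, -24) and (5, -20) with distance 5.6569

The closest pair is (9, -24) and (5, -20) with Euclidean distance 5.6569. For 10 points, brute-force pairwise comparison is shown above. For large n, the divide-and-conquer algorithm (sort by x, recurse on halves, check the dividing strip) achieves O(n log n).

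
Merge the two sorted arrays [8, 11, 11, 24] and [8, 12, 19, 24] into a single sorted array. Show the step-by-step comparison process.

Merging process:

Compare 8 vs 8: take 8 from left. Merged: [8]
Compare 11 vs 8: take 8 from right. Merged: [8, 8]
Compare 11 vs 12: take 11 from left. Merged: [8, 8, 11]
Compare 11 vs 12: take 11 from left. Merged: [8, 8, 11, 11]
Compare 24 vs 12: take 12 from right. Merged: [8, 8, 11, 11, 12]
Compare 24 vs 19: take 19 from right. Merged: [8, 8, 11, 11, 12, 19]
Compare 24 vs 24: take 24 from left. Merged: [8, 8, 11, 11, 12, 19, 24]
Append remaining from right: [24]. Merged: [8, 8, 11, 11, 12, 19, 24, 24]

Final merged array: [8, 8, 11, 11, 12, 19, 24, 24]
Total comparisons: 7

The merged array is [8, 8, 11, 11, 12, 19, 24, 24], requiring 7 comparisons. The merge step runs in O(n) time where n is the total number of elements.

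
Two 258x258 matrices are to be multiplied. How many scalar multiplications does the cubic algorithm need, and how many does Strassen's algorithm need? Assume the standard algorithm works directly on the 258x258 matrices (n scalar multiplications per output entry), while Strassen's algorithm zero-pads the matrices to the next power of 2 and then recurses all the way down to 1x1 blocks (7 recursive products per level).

Matrix multiplication for 258x258 matrices:

Strassen's algorithm requires power-of-2 dimensions. Pad 258x258 to 512x512 (next power of 2).

Standard algorithm: 258^3 = 17173512 multiplications
Strassen's algorithm: 7^(log2(512)) = 7^9 = 40353607 multiplications
Difference: 17173512 - 40353607 = -23180095 (Strassen uses MORE here due to padding overhead — for small or just-over-power-of-2 n, padding can outweigh the per-level savings)

Standard: 17173512 multiplications (258^3). Strassen: 40353607 multiplications (7^9, after padding to 512x512). Strassen reduces 8 recursive multiplications to 7 at each level.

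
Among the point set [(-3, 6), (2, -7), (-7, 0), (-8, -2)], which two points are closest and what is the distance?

Computing all pairwise distances among 4 points:

d((-3, 6), (2, -7)) = 13.9284
d((-3, 6), (-7, 0)) = 7.2111
d((-3, 6), (-8, -2)) = 9.434
d((2, -7), (-7, 0)) = 11.4018
d((2, -7), (-8, -2)) = 11.1803
d((-7, 0), (-8, -2)) = 2.2361 <-- minimum

Closest pair: (-7, 0) and (-8, -2) with distance 2.2361

The closest pair is (-7, 0) and (-8, -2) with Euclidean distance 2.2361. For 4 points, brute-force pairwise comparison is shown above. For large n, the divide-and-conquer algorithm (sort by x, recurse on halves, check the dividing strip) achieves O(n log n).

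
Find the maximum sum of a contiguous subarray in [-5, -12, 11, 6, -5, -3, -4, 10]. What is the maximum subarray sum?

Using Kadane's algorithm on [-5, -12, 11, 6, -5, -3, -4, 10]:

Scanning through the array:
Position 1 (value -12): max_ending_here = -12, max_so_far = -5
Position 2 (value 11): max_ending_here = 11, max_so_far = 11
Position 3 (value 6): max_ending_here = 17, max_so_far = 17
Position 4 (value -5): max_ending_here = 12, max_so_far = 17
Position 5 (value -3): max_ending_here = 9, max_so_far = 17
Position 6 (value -4): max_ending_here = 5, max_so_far = 17
Position 7 (value 10): max_ending_here = 15, max_so_far = 17

Maximum subarray: [11, 6]
Maximum sum: 17

The maximum subarray is [11, 6] with sum 17. This subarray runs from index 2 to index 3.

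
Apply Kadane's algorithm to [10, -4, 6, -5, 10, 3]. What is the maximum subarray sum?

Using Kadane's algorithm on [10, -4, 6, -5, 10, 3]:

Scanning through the array:
Position 1 (value -4): max_ending_here = 6, max_so_far = 10
Position 2 (value 6): max_ending_here = 12, max_so_far = 12
Position 3 (value -5): max_ending_here = 7, max_so_far = 12
Position 4 (value 10): max_ending_here = 17, max_so_far = 17
Position 5 (value 3): max_ending_here = 20, max_so_far = 20

Maximum subarray: [10, -4, 6, -5, 10, 3]
Maximum sum: 20

The maximum subarray is [10, -4, 6, -5, 10, 3] with sum 20. This subarray runs from index 0 to index 5.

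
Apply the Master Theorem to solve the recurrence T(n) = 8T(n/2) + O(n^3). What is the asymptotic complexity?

Master Theorem for T(n) = 8T(n/2) + O(n^3):

a = 8, b = 2, c = 3
log_b(a) = log_2(8) = 3.0000

Case 2: c = 3 = log_2(8) = 3.0000
T(n) = O(n^3 log n) = O(n^3 log n)

For T(n) = 8T(n/2) + O(n^3): log_2(8) = 3.0000. This is Case 2 of the Master Theorem (c = log_b(a), equal work at all levels), giving O(n^3 log n).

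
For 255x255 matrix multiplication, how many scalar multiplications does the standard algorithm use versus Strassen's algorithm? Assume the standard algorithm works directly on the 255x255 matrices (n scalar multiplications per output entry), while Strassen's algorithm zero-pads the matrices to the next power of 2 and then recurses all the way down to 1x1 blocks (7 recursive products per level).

Matrix multiplication for 255x255 matrices:

Strassen's algorithm requires power-of-2 dimensions. Pad 255x255 to 256x256 (next power of 2).

Standard algorithm: 255^3 = 16581375 multiplications
Strassen's algorithm: 7^(log2(256)) = 7^8 = 5764801 multiplications
Savings: 16581375 - 5764801 = 10816574 multiplications

Standard: 16581375 multiplications (255^3). Strassen: 5764801 multiplications (7^8, after padding to 256x256). Strassen reduces 8 recursive multiplications to 7 at each level.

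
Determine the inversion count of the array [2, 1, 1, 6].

Finding inversions in [2, 1, 1, 6]:

(0, 1): arr[0]=2 > arr[1]=1
(0, 2): arr[0]=2 > arr[2]=1

Total inversions: 2

The array has 2 inversion(s): (0,1), (0,2). Each pair (i,j) satisfies i < j and arr[i] > arr[j].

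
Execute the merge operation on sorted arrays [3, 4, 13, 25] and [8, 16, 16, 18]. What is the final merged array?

Merging process:

Compare 3 vs 8: take 3 from left. Merged: [3]
Compare 4 vs 8: take 4 from left. Merged: [3, 4]
Compare 13 vs 8: take 8 from right. Merged: [3, 4, 8]
Compare 13 vs 16: take 13 from left. Merged: [3, 4, 8, 13]
Compare 25 vs 16: take 16 from right. Merged: [3, 4, 8, 13, 16]
Compare 25 vs 16: take 16 from right. Merged: [3, 4, 8, 13, 16, 16]
Compare 25 vs 18: take 18 from right. Merged: [3, 4, 8, 13, 16, 16, 18]
Append remaining from left: [25]. Merged: [3, 4, 8, 13, 16, 16, 18, 25]

Final merged array: [3, 4, 8, 13, 16, 16, 18, 25]
Total comparisons: 7

The merged array is [3, 4, 8, 13, 16, 16, 18, 25], requiring 7 comparisons. The merge step runs in O(n) time where n is the total number of elements.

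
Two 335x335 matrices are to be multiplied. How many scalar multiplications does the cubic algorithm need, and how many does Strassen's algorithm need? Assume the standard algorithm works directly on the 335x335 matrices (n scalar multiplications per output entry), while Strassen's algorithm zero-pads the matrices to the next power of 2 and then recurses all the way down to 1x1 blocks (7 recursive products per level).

Matrix multiplication for 335x335 matrices:

Strassen's algorithm requires power-of-2 dimensions. Pad 335x335 to 512x512 (next power of 2).

Standard algorithm: 335^3 = 37595375 multiplications
Strassen's algorithm: 7^(log2(512)) = 7^9 = 40353607 multiplications
Difference: 37595375 - 40353607 = -2758232 (Strassen uses MORE here due to padding overhead — for small or just-over-power-of-2 n, padding can outweigh the per-level savings)

Standard: 37595375 multiplications (335^3). Strassen: 40353607 multiplications (7^9, after padding to 512x512). Strassen reduces 8 recursive multiplications to 7 at each level.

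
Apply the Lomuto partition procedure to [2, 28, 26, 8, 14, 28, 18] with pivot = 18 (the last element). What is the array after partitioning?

Lomuto partition with pivot = 18:

Initial array: [2, 28, 26, 8, 14, 28, 18]

arr[0]=2 <= 18: swap with position 0, array becomes [2, 28, 26, 8, 14, 28, 18]
arr[1]=28 > 18: no swap
arr[2]=26 > 18: no swap
arr[3]=8 <= 18: swap with position 1, array becomes [2, 8, 26, 28, 14, 28, 18]
arr[4]=14 <= 18: swap with position 2, array becomes [2, 8, 14, 28, 26, 28, 18]
arr[5]=28 > 18: no swap

Place pivot at position 3: [2, 8, 14, 18, 26, 28, 28]
Pivot position: 3

After partitioning with pivot 18, the array becomes [2, 8, 14, 18, 26, 28, 28]. The pivot is placed at index 3. All elements to the left of the pivot are <= 18, and all elements to the right are > 18.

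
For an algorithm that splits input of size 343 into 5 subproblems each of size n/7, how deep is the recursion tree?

For divide and conquer with division factor 7:

Problem sizes at each level:
Level 0: 343
Level 1: 49
Level 2: 7
Level 3: 1

The root is level 0 and the size-1 base case is level 3 (the tree spans levels 0 through 3, i.e. 4 levels counting the root), so the depth is the number of divisions: log_7(343) = 3

The recursion tree depth is log_7(343) = 3. At each level, the problem size is divided by 7, so it takes 3 divisions to reduce to a base case of size 1. The algorithm makes 5 recursive calls at each level.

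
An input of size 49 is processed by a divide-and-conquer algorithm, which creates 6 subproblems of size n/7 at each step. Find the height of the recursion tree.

For divide and conquer with division factor 7:

Problem sizes at each level:
Level 0: 49
Level 1: 7
Level 2: 1

The root is level 0 and the size-1 base case is level 2 (the tree spans levels 0 through 2, i.e. 3 levels counting the root), so the depth is the number of divisions: log_7(49) = 2

The recursion tree depth is log_7(49) = 2. At each level, the problem size is divided by 7, so it takes 2 divisions to reduce to a base case of size 1. The algorithm makes 6 recursive calls at each level.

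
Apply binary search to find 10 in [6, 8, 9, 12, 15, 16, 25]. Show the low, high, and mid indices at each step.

Binary search for 10 in [6, 8, 9, 12, 15, 16, 25]:

lo=0, hi=6, mid=3, arr[mid]=12 -> 12 > 10, search left half
lo=0, hi=2, mid=1, arr[mid]=8 -> 8 < 10, search right half
lo=2, hi=2, mid=2, arr[mid]=9 -> 9 < 10, search right half
lo=3 > hi=2, target 10 not found

Binary search determines that 10 is not in the array after 3 comparisons. The search space was exhausted without finding the target.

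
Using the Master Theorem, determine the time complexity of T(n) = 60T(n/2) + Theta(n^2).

Master Theorem for T(n) = 60T(n/2) + O(n^2):

a = 60, b = 2, c = 2
log_b(a) = log_2(60) = 5.9069

Case 1: c = 2 < log_2(60) = 5.9069
T(n) = O(n^(log_2 60))

For T(n) = 60T(n/2) + O(n^2): log_2(60) = 5.9069. This is Case 1 of the Master Theorem (c < log_b(a), work dominated by leaves), giving O(n^(log_2 60)).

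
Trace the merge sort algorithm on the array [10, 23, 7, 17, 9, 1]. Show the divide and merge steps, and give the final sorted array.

Merge sort trace:

Split: [10, 23, 7, 17, 9, 1] -> [10, 23, 7] and [17, 9, 1]
  Split: [10, 23, 7] -> [10] and [23, 7]
    Split: [23, 7] -> [23] and [7]
    Merge: [23] + [7] -> [7, 23]
  Merge: [10] + [7, 23] -> [7, 10, 23]
  Split: [17, 9, 1] -> [17] and [9, 1]
    Split: [9, 1] -> [9] and [1]
    Merge: [9] + [1] -> [1, 9]
  Merge: [17] + [1, 9] -> [1, 9, 17]
Merge: [7, 10, 23] + [1, 9, 17] -> [1, 7, 9, 10, 17, 23]

Final sorted array: [1, 7, 9, 10, 17, 23]

The merge sort proceeds by recursively splitting the array and merging sorted halves.
After all merges, the sorted array is [1, 7, 9, 10, 17, 23].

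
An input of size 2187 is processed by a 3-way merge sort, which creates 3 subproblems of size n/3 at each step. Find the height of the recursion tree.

For divide and conquer with division factor 3:

Problem sizes at each level:
Level 0: 2187
Level 1: 729
Level 2: 243
Level 3: 81
Level 4: 27
Level 5: 9
Level 6: 3
Level 7: 1

The root is level 0 and the size-1 base case is level 7 (the tree spans levels 0 through 7, i.e. 8 levels counting the root), so the depth is the number of divisions: log_3(2187) = 7

The recursion tree depth is log_3(2187) = 7. At each level, the problem size is divided by 3, so it takes 7 divisions to reduce to a base case of size 1. The algorithm makes 3 recursive calls at each level.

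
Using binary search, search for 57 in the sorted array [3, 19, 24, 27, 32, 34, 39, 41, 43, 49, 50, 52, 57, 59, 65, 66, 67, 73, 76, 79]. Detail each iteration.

Binary search for 57 in [3, 19, 24, 27, 32, 34, 39, 41, 43, 49, 50, 52, 57, 59, 65, 66, 67, 73, 76, 79]:

lo=0, hi=19, mid=9, arr[mid]=49 -> 49 < 57, search right half
lo=10, hi=19, mid=14, arr[mid]=65 -> 65 > 57, search left half
lo=10, hi=13, mid=11, arr[mid]=52 -> 52 < 57, search right half
lo=12, hi=13, mid=12, arr[mid]=57 -> Found target at index 12!

Binary search finds 57 at index 12 after 4 comparisons. The search repeatedly halves the search space by comparing with the middle element.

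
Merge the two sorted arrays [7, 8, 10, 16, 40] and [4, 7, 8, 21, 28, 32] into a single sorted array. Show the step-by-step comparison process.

Merging process:

Compare 7 vs 4: take 4 from right. Merged: [4]
Compare 7 vs 7: take 7 from left. Merged: [4, 7]
Compare 8 vs 7: take 7 from right. Merged: [4, 7, 7]
Compare 8 vs 8: take 8 from left. Merged: [4, 7, 7, 8]
Compare 10 vs 8: take 8 from right. Merged: [4, 7, 7, 8, 8]
Compare 10 vs 21: take 10 from left. Merged: [4, 7, 7, 8, 8, 10]
Compare 16 vs 21: take 16 from left. Merged: [4, 7, 7, 8, 8, 10, 16]
Compare 40 vs 21: take 21 from right. Merged: [4, 7, 7, 8, 8, 10, 16, 21]
Compare 40 vs 28: take 28 from right. Merged: [4, 7, 7, 8, 8, 10, 16, 21, 28]
Compare 40 vs 32: take 32 from right. Merged: [4, 7, 7, 8, 8, 10, 16, 21, 28, 32]
Append remaining from left: [40]. Merged: [4, 7, 7, 8, 8, 10, 16, 21, 28, 32, 40]

Final merged array: [4, 7, 7, 8, 8, 10, 16, 21, 28, 32, 40]
Total comparisons: 10

The merged array is [4, 7, 7, 8, 8, 10, 16, 21, 28, 32, 40], requiring 10 comparisons. The merge step runs in O(n) time where n is the total number of elements.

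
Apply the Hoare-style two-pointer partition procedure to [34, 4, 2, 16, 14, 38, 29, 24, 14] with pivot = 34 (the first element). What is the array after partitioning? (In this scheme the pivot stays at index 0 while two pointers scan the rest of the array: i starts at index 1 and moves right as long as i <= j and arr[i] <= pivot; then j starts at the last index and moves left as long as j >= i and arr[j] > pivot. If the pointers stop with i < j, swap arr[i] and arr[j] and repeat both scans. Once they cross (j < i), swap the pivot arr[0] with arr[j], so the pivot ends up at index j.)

Hoare-style two-pointer partition with pivot = 34:

Initial array: [34, 4, 2, 16, 14, 38, 29, 24, 14]

Pointers start at i = 1, j = 8.
i stops at index 5 (arr[5]=38 > 34), j stops at index 8 (arr[8]=14 <= 34): swap arr[5] and arr[8], array becomes [34, 4, 2, 16, 14, 14, 29, 24, 38]
i ends at 8, j ends at 7: the pointers have crossed (j < i), so scanning stops.

Swap pivot arr[0] with arr[7] to place pivot at position 7: [24, 4, 2, 16, 14, 14, 29, 34, 38]
Pivot position: 7

After partitioning with pivot 34, the array becomes [24, 4, 2, 16, 14, 14, 29, 34, 38]. The pivot is placed at index 7. All elements to the left of the pivot are <= 34, and all elements to the right are > 34.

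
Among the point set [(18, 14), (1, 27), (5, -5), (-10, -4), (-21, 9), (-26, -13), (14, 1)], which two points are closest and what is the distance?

Computing all pairwise distances among 7 points:

d((18, 14), (1, 27)) = 21.4009
d((18, 14), (5, -5)) = 23.0217
d((18, 14), (-10, -4)) = 33.2866
d((18, 14), (-21, 9)) = 39.3192
d((18, 14), (-26, -13)) = 51.6236
d((18, 14), (14, 1)) = 13.6015
d((1, 27), (5, -5)) = 32.249
d((1, 27), (-10, -4)) = 32.8938
d((1, 27), (-21, 9)) = 28.4253
d((1, 27), (-26, -13)) = 48.2597
d((1, 27), (14, 1)) = 29.0689
d((5, -5), (-10, -4)) = 15.0333
d((5, -5), (-21, 9)) = 29.5296
d((5, -5), (-26, -13)) = 32.0156
d((5, -5), (14, 1)) = 10.8167 <-- minimum
d((-10, -4), (-21, 9)) = 17.0294
d((-10, -4), (-26, -13)) = 18.3576
d((-10, -4), (14, 1)) = 24.5153
d((-21, 9), (-26, -13)) = 22.561
d((-21, 9), (14, 1)) = 35.9026
d((-26, -13), (14, 1)) = 42.3792

Closest pair: (5, -5) and (14, 1) with distance 10.8167

The closest pair is (5, -5) and (14, 1) with Euclidean distance 10.8167. For 7 points, brute-force pairwise comparison is shown above. For large n, the divide-and-conquer algorithm (sort by x, recurse on halves, check the dividing strip) achieves O(n log n).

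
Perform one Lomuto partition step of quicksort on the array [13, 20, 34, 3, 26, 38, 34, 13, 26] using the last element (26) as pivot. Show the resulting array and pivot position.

Lomuto partition with pivot = 26:

Initial array: [13, 20, 34, 3, 26, 38, 34, 13, 26]

arr[0]=13 <= 26: swap with position 0, array becomes [13, 20, 34, 3, 26, 38, 34, 13, 26]
arr[1]=20 <= 26: swap with position 1, array becomes [13, 20, 34, 3, 26, 38, 34, 13, 26]
arr[2]=34 > 26: no swap
arr[3]=3 <= 26: swap with position 2, array becomes [13, 20, 3, 34, 26, 38, 34, 13, 26]
arr[4]=26 <= 26: swap with position 3, array becomes [13, 20, 3, 26, 34, 38, 34, 13, 26]
arr[5]=38 > 26: no swap
arr[6]=34 > 26: no swap
arr[7]=13 <= 26: swap with position 4, array becomes [13, 20, 3, 26, 13, 38, 34, 34, 26]

Place pivot at position 5: [13, 20, 3, 26, 13, 26, 34, 34, 38]
Pivot position: 5

After partitioning with pivot 26, the array becomes [13, 20, 3, 26, 13, 26, 34, 34, 38]. The pivot is placed at index 5. All elements to the left of the pivot are <= 26, and all elements to the right are > 26.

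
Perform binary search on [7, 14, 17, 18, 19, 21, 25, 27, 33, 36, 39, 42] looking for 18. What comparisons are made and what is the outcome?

Binary search for 18 in [7, 14, 17, 18, 19, 21, 25, 27, 33, 36, 39, 42]:

lo=0, hi=11, mid=5, arr[mid]=21 -> 21 > 18, search left half
lo=0, hi=4, mid=2, arr[mid]=17 -> 17 < 18, search right half
lo=3, hi=4, mid=3, arr[mid]=18 -> Found target at index 3!

Binary search finds 18 at index 3 after 3 comparisons. The search repeatedly halves the search space by comparing with the middle element.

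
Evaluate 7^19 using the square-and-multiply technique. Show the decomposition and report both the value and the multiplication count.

Computing 7^19 by squaring (build up from 7^1; each line after the first costs one multiplication):

7^1 = 7
7^2 = (7^1)^2 = 7^2 = 49
7^4 = (7^2)^2 = 49^2 = 2401
7^8 = (7^4)^2 = 2401^2 = 5764801
7^9 = 7 * 7^8 = 7 * 5764801 = 40353607
7^18 = (7^9)^2 = 40353607^2 = 1628413597910449
7^19 = 7 * 7^18 = 7 * 1628413597910449 = 11398895185373143

Result: 11398895185373143
Multiplications needed: 6 (6 lines after 7^1)

7^19 = 11398895185373143. Using exponentiation by squaring, this requires 6 multiplications. The key idea: if the exponent is even, square the half-power; if odd, multiply by the base once.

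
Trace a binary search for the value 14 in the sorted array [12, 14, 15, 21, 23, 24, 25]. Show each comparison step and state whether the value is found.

Binary search for 14 in [12, 14, 15, 21, 23, 24, 25]:

lo=0, hi=6, mid=3, arr[mid]=21 -> 21 > 14, search left half
lo=0, hi=2, mid=1, arr[mid]=14 -> Found target at index 1!

Binary search finds 14 at index 1 after 2 comparisons. The search repeatedly halves the search space by comparing with the middle element.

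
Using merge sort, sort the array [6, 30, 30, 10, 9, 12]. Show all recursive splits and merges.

Merge sort trace:

Split: [6, 30, 30, 10, 9, 12] -> [6, 30, 30] and [10, 9, 12]
  Split: [6, 30, 30] -> [6] and [30, 30]
    Split: [30, 30] -> [30] and [30]
    Merge: [30] + [30] -> [30, 30]
  Merge: [6] + [30, 30] -> [6, 30, 30]
  Split: [10, 9, 12] -> [10] and [9, 12]
    Split: [9, 12] -> [9] and [12]
    Merge: [9] + [12] -> [9, 12]
  Merge: [10] + [9, 12] -> [9, 10, 12]
Merge: [6, 30, 30] + [9, 10, 12] -> [6, 9, 10, 12, 30, 30]

Final sorted array: [6, 9, 10, 12, 30, 30]

The merge sort proceeds by recursively splitting the array and merging sorted halves.
After all merges, the sorted array is [6, 9, 10, 12, 30, 30].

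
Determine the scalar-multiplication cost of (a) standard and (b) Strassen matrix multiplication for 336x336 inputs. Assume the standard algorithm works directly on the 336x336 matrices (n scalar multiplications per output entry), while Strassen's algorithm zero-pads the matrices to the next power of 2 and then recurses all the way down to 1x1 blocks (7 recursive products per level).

Matrix multiplication for 336x336 matrices:

Strassen's algorithm requires power-of-2 dimensions. Pad 336x336 to 512x512 (next power of 2).

Standard algorithm: 336^3 = 37933056 multiplications
Strassen's algorithm: 7^(log2(512)) = 7^9 = 40353607 multiplications
Difference: 37933056 - 40353607 = -2420551 (Strassen uses MORE here due to padding overhead — for small or just-over-power-of-2 n, padding can outweigh the per-level savings)

Standard: 37933056 multiplications (336^3). Strassen: 40353607 multiplications (7^9, after padding to 512x512). Strassen reduces 8 recursive multiplications to 7 at each level.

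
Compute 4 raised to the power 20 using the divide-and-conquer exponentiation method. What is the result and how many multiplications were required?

Computing 4^20 by squaring (build up from 4^1; each line after the first costs one multiplication):

4^1 = 4
4^2 = (4^1)^2 = 4^2 = 16
4^4 = (4^2)^2 = 16^2 = 256
4^5 = 4 * 4^4 = 4 * 256 = 1024
4^10 = (4^5)^2 = 1024^2 = 1048576
4^20 = (4^10)^2 = 1048576^2 = 1099511627776

Result: 1099511627776
Multiplications needed: 5 (5 lines after 4^1)

4^20 = 1099511627776. Using exponentiation by squaring, this requires 5 multiplications. The key idea: if the exponent is even, square the half-power; if odd, multiply by the base once.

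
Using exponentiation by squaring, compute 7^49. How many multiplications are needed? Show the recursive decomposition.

Computing 7^49 by squaring (build up from 7^1; each line after the first costs one multiplication):

7^1 = 7
7^2 = (7^1)^2 = 7^2 = 49
7^3 = 7 * 7^2 = 7 * 49 = 343
7^6 = (7^3)^2 = 343^2 = 117649
7^12 = (7^6)^2 = 117649^2 = 13841287201
7^24 = (7^12)^2 = 13841287201^2 = 191581231380566414401
7^48 = (7^24)^2 = 191581231380566414401^2 = 36703368217294125441230211032033660188801
7^49 = 7 * 7^48 = 7 * 36703368217294125441230211032033660188801 = 256923577521058878088611477224235621321607

Result: 256923577521058878088611477224235621321607
Multiplications needed: 7 (7 lines after 7^1)

7^49 = 256923577521058878088611477224235621321607. Using exponentiation by squaring, this requires 7 multiplications. The key idea: if the exponent is even, square the half-power; if odd, multiply by the base once.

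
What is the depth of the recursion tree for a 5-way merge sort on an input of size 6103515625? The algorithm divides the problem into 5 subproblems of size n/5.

For divide and conquer with division factor 5:

Problem sizes at each level:
Level 0: 6103515625
Level 1: 1220703125
Level 2: 244140625
Level 3: 48828125
Level 4: 9765625
Level 5: 1953125
Level 6: 390625
Level 7: 78125
Level 8: 15625
Level 9: 3125
Level 10: 625
Level 11: 125
Level 12: 25
Level 13: 5
Level 14: 1

The root is level 0 and the size-1 base case is level 14 (the tree spans levels 0 through 14, i.e. 15 levels counting the root), so the depth is the number of divisions: log_5(6103515625) = 14

The recursion tree depth is log_5(6103515625) = 14. At each level, the problem size is divided by 5, so it takes 14 divisions to reduce to a base case of size 1. The algorithm makes 5 recursive calls at each level.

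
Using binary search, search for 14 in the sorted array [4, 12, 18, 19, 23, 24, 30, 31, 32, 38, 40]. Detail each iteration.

Binary search for 14 in [4, 12, 18, 19, 23, 24, 30, 31, 32, 38, 40]:

lo=0, hi=10, mid=5, arr[mid]=24 -> 24 > 14, search left half
lo=0, hi=4, mid=2, arr[mid]=18 -> 18 > 14, search left half
lo=0, hi=1, mid=0, arr[mid]=4 -> 4 < 14, search right half
lo=1, hi=1, mid=1, arr[mid]=12 -> 12 < 14, search right half
lo=2 > hi=1, target 14 not found

Binary search determines that 14 is not in the array after 4 comparisons. The search space was exhausted without finding the target.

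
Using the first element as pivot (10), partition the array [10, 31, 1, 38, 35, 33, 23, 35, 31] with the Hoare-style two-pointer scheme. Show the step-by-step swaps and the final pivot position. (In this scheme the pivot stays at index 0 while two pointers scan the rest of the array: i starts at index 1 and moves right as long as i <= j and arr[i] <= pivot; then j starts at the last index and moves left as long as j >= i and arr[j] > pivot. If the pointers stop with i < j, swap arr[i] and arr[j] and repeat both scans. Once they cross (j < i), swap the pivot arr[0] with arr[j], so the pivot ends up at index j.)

Hoare-style two-pointer partition with pivot = 10:

Initial array: [10, 31, 1, 38, 35, 33, 23, 35, 31]

Pointers start at i = 1, j = 8.
i stops at index 1 (arr[1]=31 > 10), j stops at index 2 (arr[2]=1 <= 10): swap arr[1] and arr[2], array becomes [10, 1, 31, 38, 35, 33, 23, 35, 31]
i ends at 2, j ends at 1: the pointers have crossed (j < i), so scanning stops.

Swap pivot arr[0] with arr[1] to place pivot at position 1: [1, 10, 31, 38, 35, 33, 23, 35, 31]
Pivot position: 1

After partitioning with pivot 10, the array becomes [1, 10, 31, 38, 35, 33, 23, 35, 31]. The pivot is placed at index 1. All elements to the left of the pivot are <= 10, and all elements to the right are > 10.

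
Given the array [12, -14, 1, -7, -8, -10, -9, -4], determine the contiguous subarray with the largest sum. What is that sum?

Using Kadane's algorithm on [12, -14, 1, -7, -8, -10, -9, -4]:

Scanning through the array:
Position 1 (value -14): max_ending_here = -2, max_so_far = 12
Position 2 (value 1): max_ending_here = 1, max_so_far = 12
Position 3 (value -7): max_ending_here = -6, max_so_far = 12
Position 4 (value -8): max_ending_here = -8, max_so_far = 12
Position 5 (value -10): max_ending_here = -10, max_so_far = 12
Position 6 (value -9): max_ending_here = -9, max_so_far = 12
Position 7 (value -4): max_ending_here = -4, max_so_far = 12

Maximum subarray: [12]
Maximum sum: 12

The maximum subarray is [12] with sum 12. This subarray runs from index 0 to index 0.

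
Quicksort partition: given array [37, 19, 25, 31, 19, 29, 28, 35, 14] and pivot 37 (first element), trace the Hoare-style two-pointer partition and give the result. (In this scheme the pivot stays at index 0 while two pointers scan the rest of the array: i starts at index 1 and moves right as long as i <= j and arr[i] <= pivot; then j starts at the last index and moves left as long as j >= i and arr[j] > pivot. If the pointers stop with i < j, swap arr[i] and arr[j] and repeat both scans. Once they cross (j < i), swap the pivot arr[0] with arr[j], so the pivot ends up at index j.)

Hoare-style two-pointer partition with pivot = 37:

Initial array: [37, 19, 25, 31, 19, 29, 28, 35, 14]

Pointers start at i = 1, j = 8.
i ends at 9, j ends at 8: the pointers have crossed (j < i), so scanning stops.

Swap pivot arr[0] with arr[8] to place pivot at position 8: [14, 19, 25, 31, 19, 29, 28, 35, 37]
Pivot position: 8

After partitioning with pivot 37, the array becomes [14, 19, 25, 31, 19, 29, 28, 35, 37]. The pivot is placed at index 8. All elements to the left of the pivot are <= 37, and all elements to the right are > 37.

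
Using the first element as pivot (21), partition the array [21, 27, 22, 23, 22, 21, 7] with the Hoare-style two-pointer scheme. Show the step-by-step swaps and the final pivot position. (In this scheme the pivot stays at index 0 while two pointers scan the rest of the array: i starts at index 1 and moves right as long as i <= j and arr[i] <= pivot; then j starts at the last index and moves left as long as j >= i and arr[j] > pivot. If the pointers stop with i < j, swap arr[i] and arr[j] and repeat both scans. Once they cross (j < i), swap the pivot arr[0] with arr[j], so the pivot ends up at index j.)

Hoare-style two-pointer partition with pivot = 21:

Initial array: [21, 27, 22, 23, 22, 21, 7]

Pointers start at i = 1, j = 6.
i stops at index 1 (arr[1]=27 > 21), j stops at index 6 (arr[6]=7 <= 21): swap arr[1] and arr[6], array becomes [21, 7, 22, 23, 22, 21, 27]
i stops at index 2 (arr[2]=22 > 21), j stops at index 5 (arr[5]=21 <= 21): swap arr[2] and arr[5], array becomes [21, 7, 21, 23, 22, 22, 27]
i ends at 3, j ends at 2: the pointers have crossed (j < i), so scanning stops.

Swap pivot arr[0] with arr[2] to place pivot at position 2: [21, 7, 21, 23, 22, 22, 27]
Pivot position: 2

After partitioning with pivot 21, the array becomes [21, 7, 21, 23, 22, 22, 27]. The pivot is placed at index 2. All elements to the left of the pivot are <= 21, and all elements to the right are > 21.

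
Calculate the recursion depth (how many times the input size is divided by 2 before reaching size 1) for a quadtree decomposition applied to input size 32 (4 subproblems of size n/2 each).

For divide and conquer with division factor 2:

Problem sizes at each level:
Level 0: 32
Level 1: 16
Level 2: 8
Level 3: 4
Level 4: 2
Level 5: 1

The root is level 0 and the size-1 base case is level 5 (the tree spans levels 0 through 5, i.e. 6 levels counting the root), so the depth is the number of divisions: log_2(32) = 5

The recursion tree depth is log_2(32) = 5. At each level, the problem size is divided by 2, so it takes 5 divisions to reduce to a base case of size 1. The algorithm makes 4 recursive calls at each level.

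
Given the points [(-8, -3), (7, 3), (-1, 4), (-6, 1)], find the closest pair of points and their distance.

Computing all pairwise distances among 4 points:

d((-8, -3), (7, 3)) = 16.1555
d((-8, -3), (-1, 4)) = 9.8995
d((-8, -3), (-6, 1)) = 4.4721 <-- minimum
d((7, 3), (-1, 4)) = 8.0623
d((7, 3), (-6, 1)) = 13.1529
d((-1, 4), (-6, 1)) = 5.831

Closest pair: (-8, -3) and (-6, 1) with distance 4.4721

The closest pair is (-8, -3) and (-6, 1) with Euclidean distance 4.4721. For 4 points, brute-force pairwise comparison is shown above. For large n, the divide-and-conquer algorithm (sort by x, recurse on halves, check the dividing strip) achieves O(n log n).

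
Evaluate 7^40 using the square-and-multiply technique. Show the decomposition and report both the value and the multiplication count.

Computing 7^40 by squaring (build up from 7^1; each line after the first costs one multiplication):

7^1 = 7
7^2 = (7^1)^2 = 7^2 = 49
7^4 = (7^2)^2 = 49^2 = 2401
7^5 = 7 * 7^4 = 7 * 2401 = 16807
7^10 = (7^5)^2 = 16807^2 = 282475249
7^20 = (7^10)^2 = 282475249^2 = 79792266297612001
7^40 = (7^20)^2 = 79792266297612001^2 = 6366805760909027985741435139224001

Result: 6366805760909027985741435139224001
Multiplications needed: 6 (6 lines after 7^1)

7^40 = 6366805760909027985741435139224001. Using exponentiation by squaring, this requires 6 multiplications. The key idea: if the exponent is even, square the half-power; if odd, multiply by the base once.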